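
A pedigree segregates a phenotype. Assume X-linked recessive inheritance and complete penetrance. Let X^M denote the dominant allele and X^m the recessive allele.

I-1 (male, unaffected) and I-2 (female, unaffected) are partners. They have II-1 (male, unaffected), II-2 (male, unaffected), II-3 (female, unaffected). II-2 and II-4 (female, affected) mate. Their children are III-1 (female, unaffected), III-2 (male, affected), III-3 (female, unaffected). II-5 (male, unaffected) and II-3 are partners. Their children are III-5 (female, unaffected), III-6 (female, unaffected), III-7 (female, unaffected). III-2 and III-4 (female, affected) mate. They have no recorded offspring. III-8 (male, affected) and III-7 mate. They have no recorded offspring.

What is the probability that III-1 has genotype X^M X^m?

1

III-1 is unaffected so carries M and received m from II-4 (X^m X^m), so III-1 is X^M X^m, giving P(X^M X^m) = 1.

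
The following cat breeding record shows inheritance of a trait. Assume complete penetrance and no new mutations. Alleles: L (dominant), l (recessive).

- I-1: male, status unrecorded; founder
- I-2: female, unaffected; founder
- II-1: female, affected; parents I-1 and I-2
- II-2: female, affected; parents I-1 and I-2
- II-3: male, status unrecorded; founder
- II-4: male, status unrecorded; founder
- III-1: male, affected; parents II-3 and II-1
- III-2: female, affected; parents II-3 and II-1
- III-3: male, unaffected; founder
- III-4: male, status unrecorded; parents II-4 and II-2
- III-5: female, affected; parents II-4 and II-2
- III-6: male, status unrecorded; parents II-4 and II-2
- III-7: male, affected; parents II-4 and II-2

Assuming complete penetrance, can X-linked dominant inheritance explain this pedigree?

Yes

A consistent assignment under X-linked dominant exists: I-1 X^L Y, I-2 X^l X^l, II-1 X^L X^l, II-2 X^L X^l, II-3 X^L Y, II-4 X^L Y, III-1 X^L Y, III-2 X^L X^L, III-3 X^l Y, III-4 X^L Y, III-5 X^L X^L, III-6 X^L Y, III-7 X^L Y.
In this assignment every recorded phenotype matches its genotype and every non-founder's genotype is obtainable from its parents' genotypes, so the pedigree is consistent.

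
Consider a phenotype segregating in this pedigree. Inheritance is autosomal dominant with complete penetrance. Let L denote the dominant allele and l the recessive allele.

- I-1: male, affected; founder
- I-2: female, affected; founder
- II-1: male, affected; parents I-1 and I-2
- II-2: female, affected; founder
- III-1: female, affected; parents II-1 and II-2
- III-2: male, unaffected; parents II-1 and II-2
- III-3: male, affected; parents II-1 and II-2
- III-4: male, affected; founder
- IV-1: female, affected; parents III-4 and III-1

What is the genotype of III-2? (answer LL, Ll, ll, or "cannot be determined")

ll

III-2 is unaffected, so III-2 is ll.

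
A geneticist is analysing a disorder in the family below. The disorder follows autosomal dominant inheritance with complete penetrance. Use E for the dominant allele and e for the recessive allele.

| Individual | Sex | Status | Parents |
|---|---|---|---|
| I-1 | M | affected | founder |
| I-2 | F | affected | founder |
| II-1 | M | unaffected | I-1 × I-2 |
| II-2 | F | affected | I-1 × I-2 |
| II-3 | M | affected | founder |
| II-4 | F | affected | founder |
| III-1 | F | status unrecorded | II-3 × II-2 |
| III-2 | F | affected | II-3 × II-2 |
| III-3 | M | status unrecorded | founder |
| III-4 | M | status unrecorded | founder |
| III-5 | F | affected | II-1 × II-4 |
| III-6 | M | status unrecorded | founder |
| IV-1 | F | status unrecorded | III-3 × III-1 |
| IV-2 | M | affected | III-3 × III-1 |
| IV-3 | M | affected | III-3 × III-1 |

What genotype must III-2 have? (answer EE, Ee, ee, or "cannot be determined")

cannot be determined

III-2's phenotype allows EE or Ee, and no parent or child forces a single allele at both positions; consistent genotype assignments exist with III-2 as EE or Ee.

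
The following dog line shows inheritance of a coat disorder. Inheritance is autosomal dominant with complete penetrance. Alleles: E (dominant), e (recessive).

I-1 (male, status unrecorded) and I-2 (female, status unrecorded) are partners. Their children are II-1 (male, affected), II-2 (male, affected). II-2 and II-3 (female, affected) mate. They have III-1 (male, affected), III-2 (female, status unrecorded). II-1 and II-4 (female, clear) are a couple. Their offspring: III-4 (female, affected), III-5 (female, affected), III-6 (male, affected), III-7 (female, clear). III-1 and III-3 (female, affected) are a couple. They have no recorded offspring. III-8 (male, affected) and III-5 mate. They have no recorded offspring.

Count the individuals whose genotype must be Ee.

4

Obligate heterozygotes: II-1 is affected so carries E and passed e to III-7 (ee), so II-1 is Ee; III-4 is affected so carries E and received e from II-4 (ee), so III-4 is Ee; III-5 is affected so carries E and received e from II-4 (ee), so III-5 is Ee; III-6 is affected so carries E and received e from II-4 (ee), so III-6 is Ee.
Every other individual is either homozygous by phenotype or has at least one consistent homozygous assignment, so the count is 4.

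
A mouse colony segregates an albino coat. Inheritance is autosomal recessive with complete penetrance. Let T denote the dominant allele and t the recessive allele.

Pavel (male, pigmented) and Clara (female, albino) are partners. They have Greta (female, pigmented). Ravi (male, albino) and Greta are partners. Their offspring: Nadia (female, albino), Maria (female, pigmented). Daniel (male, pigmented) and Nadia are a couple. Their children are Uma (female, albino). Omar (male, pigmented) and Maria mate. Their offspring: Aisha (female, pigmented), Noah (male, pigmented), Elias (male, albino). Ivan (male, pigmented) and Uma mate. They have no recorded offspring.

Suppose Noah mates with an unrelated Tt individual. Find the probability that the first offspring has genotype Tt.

1/2

Omar is pigmented so carries T and passed t to Elias (tt), so Omar is Tt.
Maria is pigmented so carries T and received t from Ravi (tt), so Maria is Tt.
Noah is a pigmented offspring of Omar (Tt) × Maria (Tt), whose cross gives 1/4 TT : 1/2 Tt : 1/4 tt; conditioning on being pigmented, Noah is TT with probability 1/3, Tt with probability 2/3.
Summing over parental genotype combinations, P(offspring has genotype Tt) = 1/3·1/2 + 2/3·1/2 = 1/2.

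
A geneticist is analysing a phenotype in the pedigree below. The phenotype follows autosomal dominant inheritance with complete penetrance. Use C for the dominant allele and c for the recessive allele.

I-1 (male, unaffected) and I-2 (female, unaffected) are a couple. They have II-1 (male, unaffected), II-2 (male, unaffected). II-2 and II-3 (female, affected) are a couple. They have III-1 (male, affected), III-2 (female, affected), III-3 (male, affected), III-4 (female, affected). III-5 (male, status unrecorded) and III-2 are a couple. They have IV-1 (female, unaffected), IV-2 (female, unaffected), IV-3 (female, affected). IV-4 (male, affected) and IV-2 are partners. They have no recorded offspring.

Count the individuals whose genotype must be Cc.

4

Obligate heterozygotes: III-1 is affected so carries C and received c from II-2 (cc), so III-1 is Cc; III-2 is affected so carries C and received c from II-2 (cc), so III-2 is Cc; III-3 is affected so carries C and received c from II-2 (cc), so III-3 is Cc; III-4 is affected so carries C and received c from II-2 (cc), so III-4 is Cc.
Every other individual is either homozygous by phenotype or has at least one consistent homozygous assignment, so the count is 4.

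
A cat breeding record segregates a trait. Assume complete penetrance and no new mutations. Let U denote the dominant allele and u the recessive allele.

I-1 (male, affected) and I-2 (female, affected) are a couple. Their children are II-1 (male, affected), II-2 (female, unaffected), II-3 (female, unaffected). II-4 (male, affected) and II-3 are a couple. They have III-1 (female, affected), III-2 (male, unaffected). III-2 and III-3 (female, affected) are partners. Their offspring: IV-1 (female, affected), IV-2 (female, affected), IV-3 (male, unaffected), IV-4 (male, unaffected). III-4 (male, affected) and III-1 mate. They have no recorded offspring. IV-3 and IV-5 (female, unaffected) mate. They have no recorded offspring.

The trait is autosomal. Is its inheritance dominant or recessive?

I-1 and I-2 are both affected yet have an unaffected child II-2. Under a recessive model two affected parents are homozygous and every child would be affected, so the trait cannot be recessive.

dominant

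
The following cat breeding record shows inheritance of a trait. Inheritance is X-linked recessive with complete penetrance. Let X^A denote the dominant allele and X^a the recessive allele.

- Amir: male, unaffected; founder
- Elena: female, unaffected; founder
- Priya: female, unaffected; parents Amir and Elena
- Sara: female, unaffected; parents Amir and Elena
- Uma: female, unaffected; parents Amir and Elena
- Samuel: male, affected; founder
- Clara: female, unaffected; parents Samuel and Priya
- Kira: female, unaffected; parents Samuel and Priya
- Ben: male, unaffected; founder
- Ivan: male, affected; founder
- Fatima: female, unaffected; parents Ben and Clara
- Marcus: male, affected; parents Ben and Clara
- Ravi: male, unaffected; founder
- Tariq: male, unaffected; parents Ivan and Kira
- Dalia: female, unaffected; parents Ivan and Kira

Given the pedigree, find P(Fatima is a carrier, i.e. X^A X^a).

Ben is unaffected, so Ben is X^A Y.
Clara is unaffected so carries A and received a from Samuel (X^a Y), so Clara is X^A X^a.
Their cross gives offspring ratios 1/2 X^A X^A : 1/2 X^A X^a. Conditioning on Fatima being unaffected, P(X^A X^a) = 1/2 / 1 = 1/2.

1/2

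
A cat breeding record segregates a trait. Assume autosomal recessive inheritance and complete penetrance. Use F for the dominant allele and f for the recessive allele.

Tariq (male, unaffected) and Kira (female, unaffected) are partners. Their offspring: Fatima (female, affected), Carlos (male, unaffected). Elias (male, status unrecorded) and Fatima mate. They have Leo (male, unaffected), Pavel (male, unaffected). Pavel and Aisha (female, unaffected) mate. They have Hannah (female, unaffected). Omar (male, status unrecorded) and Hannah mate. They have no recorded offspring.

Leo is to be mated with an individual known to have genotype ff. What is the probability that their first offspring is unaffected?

Leo is unaffected so carries F and received f from Fatima (ff), so Leo is Ff.
The cross gives 1/2 Ff : 1/2 ff, so P(offspring is unaffected) = 1/2.

1/2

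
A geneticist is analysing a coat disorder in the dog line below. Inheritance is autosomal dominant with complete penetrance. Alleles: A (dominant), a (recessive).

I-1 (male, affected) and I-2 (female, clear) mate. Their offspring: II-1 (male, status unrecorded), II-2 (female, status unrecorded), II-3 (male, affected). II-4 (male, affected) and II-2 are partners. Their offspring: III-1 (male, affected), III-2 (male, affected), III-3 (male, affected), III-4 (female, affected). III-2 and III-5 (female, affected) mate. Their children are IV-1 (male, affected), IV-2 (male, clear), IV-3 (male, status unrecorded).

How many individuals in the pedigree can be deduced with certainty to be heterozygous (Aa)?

3

Obligate heterozygotes: II-3 is affected so carries A and received a from I-2 (aa), so II-3 is Aa; III-2 is affected so carries A and passed a to IV-2 (aa), so III-2 is Aa; III-5 is affected so carries A and passed a to IV-2 (aa), so III-5 is Aa.
Every other individual is either homozygous by phenotype or has at least one consistent homozygous assignment, so the count is 3.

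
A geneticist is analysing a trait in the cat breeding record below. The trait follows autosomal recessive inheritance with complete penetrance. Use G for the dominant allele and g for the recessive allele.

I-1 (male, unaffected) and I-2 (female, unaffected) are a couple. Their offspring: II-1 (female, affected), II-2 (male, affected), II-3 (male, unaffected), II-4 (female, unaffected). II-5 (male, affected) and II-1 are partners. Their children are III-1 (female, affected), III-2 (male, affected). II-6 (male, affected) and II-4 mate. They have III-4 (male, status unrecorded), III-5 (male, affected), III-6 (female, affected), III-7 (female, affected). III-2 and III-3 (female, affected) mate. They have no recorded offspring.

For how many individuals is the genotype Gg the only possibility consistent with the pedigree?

Obligate heterozygotes: I-1 is unaffected so carries G and passed g to II-1 (gg), so I-1 is Gg; I-2 is unaffected so carries G and passed g to II-1 (gg), so I-2 is Gg; II-4 is unaffected so carries G and passed g to III-5 (gg), so II-4 is Gg.
Every other individual is either homozygous by phenotype or has at least one consistent homozygous assignment, so the count is 3.

3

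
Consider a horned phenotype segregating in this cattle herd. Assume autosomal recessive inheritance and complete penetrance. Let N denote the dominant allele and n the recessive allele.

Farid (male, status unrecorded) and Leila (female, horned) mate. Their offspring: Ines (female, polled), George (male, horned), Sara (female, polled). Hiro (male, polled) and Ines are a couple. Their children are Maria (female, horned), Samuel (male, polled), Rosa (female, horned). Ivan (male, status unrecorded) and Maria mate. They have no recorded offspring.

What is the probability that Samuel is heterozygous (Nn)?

Hiro is polled so carries N and passed n to Maria (nn), so Hiro is Nn.
Ines is polled so carries N and received n from Leila (nn), so Ines is Nn.
Their cross gives offspring ratios 1/4 NN : 1/2 Nn : 1/4 nn. Conditioning on Samuel being polled, P(Nn) = 1/2 / 3/4 = 2/3.

2/3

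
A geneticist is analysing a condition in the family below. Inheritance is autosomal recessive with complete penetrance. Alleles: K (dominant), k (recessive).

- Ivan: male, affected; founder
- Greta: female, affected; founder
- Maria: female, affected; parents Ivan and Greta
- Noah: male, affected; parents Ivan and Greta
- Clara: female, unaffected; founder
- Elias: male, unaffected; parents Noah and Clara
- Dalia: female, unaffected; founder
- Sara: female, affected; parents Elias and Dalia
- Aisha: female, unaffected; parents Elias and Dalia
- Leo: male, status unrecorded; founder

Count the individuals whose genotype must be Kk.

2

Obligate heterozygotes: Elias is unaffected so carries K and received k from Noah (kk), so Elias is Kk; Dalia is unaffected so carries K and passed k to Sara (kk), so Dalia is Kk.
Every other individual is either homozygous by phenotype or has at least one consistent homozygous assignment, so the count is 2.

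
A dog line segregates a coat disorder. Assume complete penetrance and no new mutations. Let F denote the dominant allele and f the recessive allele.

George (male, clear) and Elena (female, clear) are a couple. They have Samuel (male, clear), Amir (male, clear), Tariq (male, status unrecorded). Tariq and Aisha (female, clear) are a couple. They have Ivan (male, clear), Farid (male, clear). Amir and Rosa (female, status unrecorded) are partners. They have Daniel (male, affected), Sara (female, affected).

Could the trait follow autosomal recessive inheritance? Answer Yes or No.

Yes

A consistent assignment under autosomal recessive exists: George FF, Elena Ff, Samuel FF, Amir Ff, Tariq FF, Aisha FF, Rosa Ff, Ivan FF, Farid FF, Daniel ff, Sara ff.
In this assignment every recorded phenotype matches its genotype and every non-founder's genotype is obtainable from its parents' genotypes, so the pedigree is consistent.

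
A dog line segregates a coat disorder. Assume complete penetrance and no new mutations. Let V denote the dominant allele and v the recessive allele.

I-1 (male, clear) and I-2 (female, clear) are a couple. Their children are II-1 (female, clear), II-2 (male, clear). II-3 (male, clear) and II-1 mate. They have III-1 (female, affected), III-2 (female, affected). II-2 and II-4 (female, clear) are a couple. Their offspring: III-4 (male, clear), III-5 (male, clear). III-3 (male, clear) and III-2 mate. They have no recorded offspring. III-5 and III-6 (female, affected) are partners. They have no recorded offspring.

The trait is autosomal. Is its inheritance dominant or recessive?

II-3 and II-1 are both clear yet have an affected child III-1. Under dominance, an affected child requires at least one affected parent, so the trait cannot be dominant.

recessive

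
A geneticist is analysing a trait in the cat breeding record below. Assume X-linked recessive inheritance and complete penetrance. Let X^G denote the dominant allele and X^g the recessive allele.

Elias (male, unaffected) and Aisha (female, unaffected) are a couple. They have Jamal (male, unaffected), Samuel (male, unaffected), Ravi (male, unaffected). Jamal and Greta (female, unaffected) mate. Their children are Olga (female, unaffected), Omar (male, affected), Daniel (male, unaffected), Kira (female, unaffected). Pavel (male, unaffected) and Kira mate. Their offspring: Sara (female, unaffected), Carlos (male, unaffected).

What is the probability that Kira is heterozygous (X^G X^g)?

Jamal is unaffected, so Jamal is X^G Y.
Greta is unaffected so carries G and passed g to Omar (X^g Y), so Greta is X^G X^g.
Their cross gives offspring ratios 1/2 X^G X^G : 1/2 X^G X^g. Conditioning on Kira being unaffected, P(X^G X^g) = 1/2 / 1 = 1/2 before taking Kira's own offspring into account.
Pavel is unaffected, so Pavel is X^G Y.
Now use Kira's offspring. Probability of each recorded status — unaffected son Carlos: 1/2 if Kira is X^G X^g, 1 if X^G X^G. (Sara: equally likely either way, so uninformative.)
Bayes: P(X^G X^g) = 1/2·1/2 / (1/2·1/2 + 1/2·1) = 1/3.

1/3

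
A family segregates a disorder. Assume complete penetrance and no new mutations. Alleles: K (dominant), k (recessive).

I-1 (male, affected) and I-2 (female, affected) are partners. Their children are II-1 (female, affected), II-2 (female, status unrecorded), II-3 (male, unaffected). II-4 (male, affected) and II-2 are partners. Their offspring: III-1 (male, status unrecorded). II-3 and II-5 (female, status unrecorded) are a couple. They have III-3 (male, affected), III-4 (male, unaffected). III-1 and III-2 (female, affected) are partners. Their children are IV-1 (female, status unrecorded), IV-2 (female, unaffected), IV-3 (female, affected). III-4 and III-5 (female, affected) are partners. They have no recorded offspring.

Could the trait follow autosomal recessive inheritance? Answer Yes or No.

No

Under autosomal recessive, II-3 (unaffected, male) cannot arise from I-1 (affected) × I-2 (affected).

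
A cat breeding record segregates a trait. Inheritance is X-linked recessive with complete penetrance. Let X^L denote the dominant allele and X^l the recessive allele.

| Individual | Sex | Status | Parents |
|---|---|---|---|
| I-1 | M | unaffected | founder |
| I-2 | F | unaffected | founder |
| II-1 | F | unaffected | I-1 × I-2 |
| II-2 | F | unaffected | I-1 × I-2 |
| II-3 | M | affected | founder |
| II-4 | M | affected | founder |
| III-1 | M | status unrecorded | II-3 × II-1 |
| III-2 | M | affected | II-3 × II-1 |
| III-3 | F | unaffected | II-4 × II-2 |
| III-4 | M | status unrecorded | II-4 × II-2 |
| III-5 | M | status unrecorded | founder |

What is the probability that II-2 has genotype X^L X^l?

I-1 is unaffected, so I-1 is X^L Y.
I-2 is unaffected so carries L and passed l to II-1 (X^L X^l, whose L came from I-1), so I-2 is X^L X^l.
Their cross gives offspring ratios 1/2 X^L X^L : 1/2 X^L X^l. Conditioning on II-2 being unaffected, P(X^L X^l) = 1/2 / 1 = 1/2 before taking II-2's own offspring into account.
II-4 is affected, so II-4 is X^l Y.
Now use II-2's offspring. Probability of each recorded status — unaffected daughter III-3: 1/2 if II-2 is X^L X^l, 1 if X^L X^L. (III-4: equally likely either way, so uninformative.)
Bayes: P(X^L X^l) = 1/2·1/2 / (1/2·1/2 + 1/2·1) = 1/3.

1/3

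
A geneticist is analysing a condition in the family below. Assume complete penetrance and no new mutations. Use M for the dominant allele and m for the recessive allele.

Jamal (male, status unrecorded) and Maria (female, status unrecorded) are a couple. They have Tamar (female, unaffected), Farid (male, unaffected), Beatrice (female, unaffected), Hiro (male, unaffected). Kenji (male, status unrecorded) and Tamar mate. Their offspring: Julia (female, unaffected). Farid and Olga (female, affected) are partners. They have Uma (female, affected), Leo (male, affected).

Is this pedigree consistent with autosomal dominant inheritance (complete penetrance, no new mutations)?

A consistent assignment under autosomal dominant exists: Jamal Mm, Maria Mm, Tamar mm, Farid mm, Beatrice mm, Hiro mm, Kenji Mm, Olga MM, Julia mm, Uma Mm, Leo Mm.
In this assignment every recorded phenotype matches its genotype and every non-founder's genotype is obtainable from its parents' genotypes, so the pedigree is consistent.

Yes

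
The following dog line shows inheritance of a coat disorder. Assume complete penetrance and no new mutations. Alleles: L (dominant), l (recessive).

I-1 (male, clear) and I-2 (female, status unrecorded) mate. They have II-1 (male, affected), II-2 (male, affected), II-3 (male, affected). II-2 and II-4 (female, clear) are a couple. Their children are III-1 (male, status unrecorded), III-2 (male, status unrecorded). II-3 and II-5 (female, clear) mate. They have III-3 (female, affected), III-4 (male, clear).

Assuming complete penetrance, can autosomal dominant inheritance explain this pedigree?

Yes

A consistent assignment under autosomal dominant exists: I-1 ll, I-2 LL, II-1 Ll, II-2 Ll, II-3 Ll, II-4 ll, II-5 ll, III-1 Ll, III-2 Ll, III-3 Ll, III-4 ll.
In this assignment every recorded phenotype matches its genotype and every non-founder's genotype is obtainable from its parents' genotypes, so the pedigree is consistent.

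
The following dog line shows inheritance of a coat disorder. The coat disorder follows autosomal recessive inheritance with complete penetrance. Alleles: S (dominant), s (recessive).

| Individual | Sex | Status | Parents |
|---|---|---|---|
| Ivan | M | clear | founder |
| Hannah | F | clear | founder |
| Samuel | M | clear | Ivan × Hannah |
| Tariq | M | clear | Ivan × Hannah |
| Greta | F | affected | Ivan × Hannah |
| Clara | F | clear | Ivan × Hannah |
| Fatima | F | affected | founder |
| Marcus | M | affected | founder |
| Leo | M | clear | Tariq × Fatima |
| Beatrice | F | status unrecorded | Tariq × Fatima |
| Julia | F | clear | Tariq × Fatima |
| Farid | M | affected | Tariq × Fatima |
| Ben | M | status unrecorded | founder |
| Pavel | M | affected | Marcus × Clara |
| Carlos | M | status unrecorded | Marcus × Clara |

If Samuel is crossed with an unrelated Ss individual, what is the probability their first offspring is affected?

1/6

Ivan is clear so carries S and passed s to Greta (ss), so Ivan is Ss.
Hannah is clear so carries S and passed s to Greta (ss), so Hannah is Ss.
Samuel is a clear offspring of Ivan (Ss) × Hannah (Ss), whose cross gives 1/4 SS : 1/2 Ss : 1/4 ss; conditioning on being clear, Samuel is SS with probability 1/3, Ss with probability 2/3.
Summing over parental genotype combinations, P(offspring is affected) = 2/3·1/4 = 1/6.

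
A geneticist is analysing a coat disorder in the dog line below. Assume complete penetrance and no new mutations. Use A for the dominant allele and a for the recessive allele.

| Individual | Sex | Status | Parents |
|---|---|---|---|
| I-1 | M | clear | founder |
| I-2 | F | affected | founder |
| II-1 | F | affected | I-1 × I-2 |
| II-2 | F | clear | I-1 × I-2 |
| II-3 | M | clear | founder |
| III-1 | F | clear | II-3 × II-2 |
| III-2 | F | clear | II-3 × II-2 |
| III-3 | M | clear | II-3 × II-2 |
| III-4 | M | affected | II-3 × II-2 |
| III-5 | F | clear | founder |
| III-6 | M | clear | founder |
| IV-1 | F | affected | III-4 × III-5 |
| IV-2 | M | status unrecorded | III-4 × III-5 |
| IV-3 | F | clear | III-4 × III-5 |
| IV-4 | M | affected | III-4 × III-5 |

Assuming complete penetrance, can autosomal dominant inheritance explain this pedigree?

Under autosomal dominant, III-4 (affected, male) cannot arise from II-3 (clear) × II-2 (clear).

No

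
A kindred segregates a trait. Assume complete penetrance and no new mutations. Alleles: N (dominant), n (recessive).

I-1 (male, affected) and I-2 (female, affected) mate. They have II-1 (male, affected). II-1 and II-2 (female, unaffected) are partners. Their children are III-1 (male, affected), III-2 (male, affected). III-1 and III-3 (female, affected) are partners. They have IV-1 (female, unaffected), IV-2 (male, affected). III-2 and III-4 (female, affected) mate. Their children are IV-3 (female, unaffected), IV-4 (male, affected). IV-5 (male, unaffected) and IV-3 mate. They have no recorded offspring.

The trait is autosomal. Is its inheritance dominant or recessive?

dominant

III-1 and III-3 are both affected yet have an unaffected child IV-1. Under a recessive model two affected parents are homozygous and every child would be affected, so the trait cannot be recessive.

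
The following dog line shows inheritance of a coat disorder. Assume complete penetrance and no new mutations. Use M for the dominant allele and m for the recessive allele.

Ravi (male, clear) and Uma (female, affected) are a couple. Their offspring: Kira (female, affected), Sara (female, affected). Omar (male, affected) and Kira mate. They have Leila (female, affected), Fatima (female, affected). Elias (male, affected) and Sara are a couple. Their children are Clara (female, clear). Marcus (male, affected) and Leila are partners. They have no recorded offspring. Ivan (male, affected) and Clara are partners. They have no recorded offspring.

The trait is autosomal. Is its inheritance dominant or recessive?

Elias and Sara are both affected yet have a clear child Clara. Under a recessive model two affected parents are homozygous and every child would be affected, so the trait cannot be recessive.

dominant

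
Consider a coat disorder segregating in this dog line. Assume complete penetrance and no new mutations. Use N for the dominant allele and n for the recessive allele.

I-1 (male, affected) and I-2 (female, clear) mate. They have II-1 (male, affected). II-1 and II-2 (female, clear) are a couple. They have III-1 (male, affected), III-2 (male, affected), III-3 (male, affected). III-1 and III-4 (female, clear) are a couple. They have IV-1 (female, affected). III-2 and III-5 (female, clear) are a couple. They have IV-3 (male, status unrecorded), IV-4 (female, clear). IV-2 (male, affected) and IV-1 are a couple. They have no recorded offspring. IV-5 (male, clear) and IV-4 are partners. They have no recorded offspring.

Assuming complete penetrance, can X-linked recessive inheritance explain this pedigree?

A consistent assignment under X-linked recessive exists: I-1 X^n Y, I-2 X^N X^n, II-1 X^n Y, II-2 X^N X^n, III-1 X^n Y, III-2 X^n Y, III-3 X^n Y, III-4 X^N X^n, III-5 X^N X^N, IV-1 X^n X^n, IV-2 X^n Y, IV-3 X^N Y, IV-4 X^N X^n, IV-5 X^N Y.
In this assignment every recorded phenotype matches its genotype and every non-founder's genotype is obtainable from its parents' genotypes, so the pedigree is consistent.

Yes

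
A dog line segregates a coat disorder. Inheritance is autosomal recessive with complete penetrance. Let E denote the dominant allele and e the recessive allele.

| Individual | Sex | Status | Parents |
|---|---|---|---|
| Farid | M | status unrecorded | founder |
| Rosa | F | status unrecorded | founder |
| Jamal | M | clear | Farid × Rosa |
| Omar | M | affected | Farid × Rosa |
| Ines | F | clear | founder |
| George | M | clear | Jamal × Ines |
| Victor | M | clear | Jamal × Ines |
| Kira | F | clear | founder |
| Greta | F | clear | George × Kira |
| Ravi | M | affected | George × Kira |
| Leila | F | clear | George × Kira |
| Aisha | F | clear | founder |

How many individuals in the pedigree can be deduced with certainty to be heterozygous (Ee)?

2

Obligate heterozygotes: George is clear so carries E and passed e to Ravi (ee), so George is Ee; Kira is clear so carries E and passed e to Ravi (ee), so Kira is Ee.
Every other individual is either homozygous by phenotype or has at least one consistent homozygous assignment, so the count is 2.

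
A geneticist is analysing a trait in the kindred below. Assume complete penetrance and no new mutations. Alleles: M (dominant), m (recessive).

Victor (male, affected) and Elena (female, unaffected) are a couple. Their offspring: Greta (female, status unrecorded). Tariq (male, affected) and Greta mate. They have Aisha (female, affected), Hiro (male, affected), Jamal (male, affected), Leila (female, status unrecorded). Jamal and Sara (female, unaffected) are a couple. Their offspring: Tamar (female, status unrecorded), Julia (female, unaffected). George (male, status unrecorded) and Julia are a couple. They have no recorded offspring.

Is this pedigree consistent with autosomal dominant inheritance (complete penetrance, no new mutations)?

Yes

A consistent assignment under autosomal dominant exists: Victor MM, Elena mm, Greta Mm, Tariq MM, Aisha MM, Hiro MM, Jamal Mm, Leila MM, Sara mm, Tamar Mm, Julia mm, George MM.
In this assignment every recorded phenotype matches its genotype and every non-founder's genotype is obtainable from its parents' genotypes, so the pedigree is consistent.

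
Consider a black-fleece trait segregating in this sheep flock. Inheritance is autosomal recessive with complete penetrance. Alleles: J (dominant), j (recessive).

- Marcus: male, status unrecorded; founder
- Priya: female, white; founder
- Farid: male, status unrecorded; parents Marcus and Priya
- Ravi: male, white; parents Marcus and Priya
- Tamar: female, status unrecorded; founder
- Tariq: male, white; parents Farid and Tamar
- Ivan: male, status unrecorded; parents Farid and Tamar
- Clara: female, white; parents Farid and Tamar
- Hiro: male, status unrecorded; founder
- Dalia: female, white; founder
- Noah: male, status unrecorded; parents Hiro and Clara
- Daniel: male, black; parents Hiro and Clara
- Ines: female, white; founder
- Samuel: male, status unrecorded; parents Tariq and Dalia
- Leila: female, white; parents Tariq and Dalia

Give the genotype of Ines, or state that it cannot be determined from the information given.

cannot be determined

Ines's phenotype allows JJ or Jj, and no parent or child forces a single allele at both positions; consistent genotype assignments exist with Ines as JJ or Jj.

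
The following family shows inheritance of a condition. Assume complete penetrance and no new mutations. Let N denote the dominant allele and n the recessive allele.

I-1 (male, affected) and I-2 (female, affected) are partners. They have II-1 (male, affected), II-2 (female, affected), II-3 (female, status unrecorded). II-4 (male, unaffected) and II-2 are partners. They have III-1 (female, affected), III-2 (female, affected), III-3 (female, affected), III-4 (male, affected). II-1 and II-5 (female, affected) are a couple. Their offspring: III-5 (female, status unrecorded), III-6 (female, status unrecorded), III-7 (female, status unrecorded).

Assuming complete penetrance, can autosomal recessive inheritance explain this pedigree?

Yes

A consistent assignment under autosomal recessive exists: I-1 nn, I-2 nn, II-1 nn, II-2 nn, II-3 nn, II-4 Nn, II-5 nn, III-1 nn, III-2 nn, III-3 nn, III-4 nn, III-5 nn, III-6 nn, III-7 nn.
In this assignment every recorded phenotype matches its genotype and every non-founder's genotype is obtainable from its parents' genotypes, so the pedigree is consistent.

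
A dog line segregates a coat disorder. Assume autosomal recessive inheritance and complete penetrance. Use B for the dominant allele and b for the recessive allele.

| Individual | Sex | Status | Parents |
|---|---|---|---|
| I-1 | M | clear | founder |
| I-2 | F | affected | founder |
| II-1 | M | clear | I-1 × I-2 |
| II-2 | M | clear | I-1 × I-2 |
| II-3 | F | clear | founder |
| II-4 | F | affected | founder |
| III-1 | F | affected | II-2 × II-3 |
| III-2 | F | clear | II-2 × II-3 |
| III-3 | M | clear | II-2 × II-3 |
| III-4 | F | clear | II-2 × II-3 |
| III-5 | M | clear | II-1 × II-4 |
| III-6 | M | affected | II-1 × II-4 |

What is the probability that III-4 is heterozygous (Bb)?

2/3

II-2 is clear so carries B and received b from I-2 (bb), so II-2 is Bb.
II-3 is clear so carries B and passed b to III-1 (bb), so II-3 is Bb.
Their cross gives offspring ratios 1/4 BB : 1/2 Bb : 1/4 bb. Conditioning on III-4 being clear, P(Bb) = 1/2 / 3/4 = 2/3.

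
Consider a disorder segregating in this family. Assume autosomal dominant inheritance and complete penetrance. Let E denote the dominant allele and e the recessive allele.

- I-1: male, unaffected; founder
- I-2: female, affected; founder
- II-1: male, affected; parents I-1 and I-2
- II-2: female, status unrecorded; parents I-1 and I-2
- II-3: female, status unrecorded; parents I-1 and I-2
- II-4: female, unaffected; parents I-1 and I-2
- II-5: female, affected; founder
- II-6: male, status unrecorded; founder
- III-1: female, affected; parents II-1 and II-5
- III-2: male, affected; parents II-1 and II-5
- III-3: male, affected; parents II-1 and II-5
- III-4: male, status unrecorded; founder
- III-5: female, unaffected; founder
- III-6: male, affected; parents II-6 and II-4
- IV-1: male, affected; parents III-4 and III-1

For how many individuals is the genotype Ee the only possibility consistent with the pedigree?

Obligate heterozygotes: I-2 is affected so carries E and passed e to II-4 (ee), so I-2 is Ee; II-1 is affected so carries E and received e from I-1 (ee), so II-1 is Ee; III-6 is affected so carries E and received e from II-4 (ee), so III-6 is Ee.
Every other individual is either homozygous by phenotype or has at least one consistent homozygous assignment, so the count is 3.

3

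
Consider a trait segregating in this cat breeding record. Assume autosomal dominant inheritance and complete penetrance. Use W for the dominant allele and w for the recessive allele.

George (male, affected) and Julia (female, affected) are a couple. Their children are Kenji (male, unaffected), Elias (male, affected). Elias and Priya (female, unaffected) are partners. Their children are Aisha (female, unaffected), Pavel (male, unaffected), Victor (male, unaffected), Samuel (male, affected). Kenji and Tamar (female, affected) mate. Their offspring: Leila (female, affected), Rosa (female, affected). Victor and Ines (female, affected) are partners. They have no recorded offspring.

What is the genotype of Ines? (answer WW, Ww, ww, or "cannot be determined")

Ines's phenotype allows WW or Ww, and no parent or child forces a single allele at both positions; consistent genotype assignments exist with Ines as WW or Ww.

cannot be determined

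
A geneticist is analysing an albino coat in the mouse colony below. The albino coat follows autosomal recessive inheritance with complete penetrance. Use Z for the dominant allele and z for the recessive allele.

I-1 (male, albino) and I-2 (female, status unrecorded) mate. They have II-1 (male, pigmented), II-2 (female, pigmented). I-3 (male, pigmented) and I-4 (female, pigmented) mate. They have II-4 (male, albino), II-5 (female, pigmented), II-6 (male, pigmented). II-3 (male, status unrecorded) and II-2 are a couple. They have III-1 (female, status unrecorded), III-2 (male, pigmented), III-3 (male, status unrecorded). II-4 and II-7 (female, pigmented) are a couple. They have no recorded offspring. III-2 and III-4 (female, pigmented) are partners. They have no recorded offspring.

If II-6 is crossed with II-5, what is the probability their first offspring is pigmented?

I-3 is pigmented so carries Z and passed z to II-4 (zz), so I-3 is Zz.
I-4 is pigmented so carries Z and passed z to II-4 (zz), so I-4 is Zz.
II-6 is a pigmented offspring of I-3 (Zz) × I-4 (Zz), whose cross gives 1/4 ZZ : 1/2 Zz : 1/4 zz; conditioning on being pigmented, II-6 is ZZ with probability 1/3, Zz with probability 2/3.
II-5 is a pigmented offspring of I-3 (Zz) × I-4 (Zz), whose cross gives 1/4 ZZ : 1/2 Zz : 1/4 zz; conditioning on being pigmented, II-5 is ZZ with probability 1/3, Zz with probability 2/3.
Summing over parental genotype combinations, P(offspring is pigmented) = 1/9·1 + 2/9·1 + 2/9·1 + 4/9·3/4 = 8/9.

8/9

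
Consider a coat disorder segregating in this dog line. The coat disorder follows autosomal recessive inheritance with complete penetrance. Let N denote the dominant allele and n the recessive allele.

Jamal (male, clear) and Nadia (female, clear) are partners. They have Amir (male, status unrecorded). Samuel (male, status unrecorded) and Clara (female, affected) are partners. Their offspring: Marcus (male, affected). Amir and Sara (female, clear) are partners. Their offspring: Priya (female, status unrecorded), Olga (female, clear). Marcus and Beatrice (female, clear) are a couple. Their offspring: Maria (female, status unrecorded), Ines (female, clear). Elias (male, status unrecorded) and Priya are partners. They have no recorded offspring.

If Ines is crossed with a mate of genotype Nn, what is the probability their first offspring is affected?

1/4

Ines is clear so carries N and received n from Marcus (nn), so Ines is Nn.
The cross gives 1/4 NN : 1/2 Nn : 1/4 nn, so P(offspring is affected) = 1/4.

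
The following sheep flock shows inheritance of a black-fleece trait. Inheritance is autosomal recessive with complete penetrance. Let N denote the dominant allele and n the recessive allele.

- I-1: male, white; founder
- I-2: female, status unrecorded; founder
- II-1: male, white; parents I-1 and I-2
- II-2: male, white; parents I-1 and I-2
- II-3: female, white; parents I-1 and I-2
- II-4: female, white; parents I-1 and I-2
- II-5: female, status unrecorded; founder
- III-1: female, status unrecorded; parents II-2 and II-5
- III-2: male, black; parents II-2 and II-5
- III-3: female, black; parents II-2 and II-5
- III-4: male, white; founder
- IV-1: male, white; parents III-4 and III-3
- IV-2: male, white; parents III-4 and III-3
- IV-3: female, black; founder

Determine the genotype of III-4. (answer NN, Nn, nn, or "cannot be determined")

III-4's phenotype allows NN or Nn, and no parent or child forces a single allele at both positions; consistent genotype assignments exist with III-4 as NN or Nn.

cannot be determined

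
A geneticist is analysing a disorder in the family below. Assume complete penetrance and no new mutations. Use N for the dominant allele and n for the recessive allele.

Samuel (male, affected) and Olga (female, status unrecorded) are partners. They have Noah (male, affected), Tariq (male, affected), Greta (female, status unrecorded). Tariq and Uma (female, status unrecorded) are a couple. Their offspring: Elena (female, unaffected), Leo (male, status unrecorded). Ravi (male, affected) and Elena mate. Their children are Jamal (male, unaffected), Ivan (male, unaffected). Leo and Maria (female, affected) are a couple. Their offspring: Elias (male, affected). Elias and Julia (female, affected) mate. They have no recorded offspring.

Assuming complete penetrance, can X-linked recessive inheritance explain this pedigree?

A consistent assignment under X-linked recessive exists: Samuel X^n Y, Olga X^N X^n, Noah X^n Y, Tariq X^n Y, Greta X^N X^n, Uma X^N X^N, Elena X^N X^n, Leo X^N Y, Ravi X^n Y, Maria X^n X^n, Jamal X^N Y, Ivan X^N Y, Elias X^n Y, Julia X^n X^n.
In this assignment every recorded phenotype matches its genotype and every non-founder's genotype is obtainable from its parents' genotypes, so the pedigree is consistent.

Yes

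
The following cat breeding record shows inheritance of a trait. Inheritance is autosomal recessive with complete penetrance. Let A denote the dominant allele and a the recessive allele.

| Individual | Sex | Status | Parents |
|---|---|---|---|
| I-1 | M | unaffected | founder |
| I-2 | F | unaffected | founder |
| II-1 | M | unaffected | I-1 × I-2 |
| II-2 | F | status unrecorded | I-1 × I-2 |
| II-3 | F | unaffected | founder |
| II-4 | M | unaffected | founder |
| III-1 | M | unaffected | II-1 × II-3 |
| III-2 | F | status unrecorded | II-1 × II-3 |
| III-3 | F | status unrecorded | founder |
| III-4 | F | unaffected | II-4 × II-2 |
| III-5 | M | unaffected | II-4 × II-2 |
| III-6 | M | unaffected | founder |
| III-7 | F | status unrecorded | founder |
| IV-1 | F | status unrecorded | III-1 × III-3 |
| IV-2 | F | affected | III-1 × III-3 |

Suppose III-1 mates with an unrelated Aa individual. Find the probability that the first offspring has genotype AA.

III-1 is unaffected so carries A and passed a to IV-2 (aa), so III-1 is Aa.
The cross gives 1/4 AA : 1/2 Aa : 1/4 aa, so P(offspring has genotype AA) = 1/4.

1/4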